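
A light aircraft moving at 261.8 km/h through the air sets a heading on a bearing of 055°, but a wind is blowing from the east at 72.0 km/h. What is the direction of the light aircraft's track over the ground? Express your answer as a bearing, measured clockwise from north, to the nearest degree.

Taking east as x and north as y: velocity relative to the air = (214.454, 150.162) km/h; the air relative to ground = (-72.000, 0.000) km/h.
Velocity relative to ground = (214.454, 150.162) + (-72.000, 0.000) = (142.454, 150.162) km/h.
Bearing = atan2(142.45, 150.16) = 43.49° clockwise from north.

043°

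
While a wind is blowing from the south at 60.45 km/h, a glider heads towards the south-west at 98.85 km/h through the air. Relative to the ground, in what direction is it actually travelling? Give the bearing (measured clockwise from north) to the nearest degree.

Taking east as x and north as y: velocity relative to the air = (-69.898, -69.898) km/h; the air relative to ground = (0.000, 60.450) km/h.
Velocity relative to ground = (-69.898, -69.898) + (0.000, 60.450) = (-69.898, -9.448) km/h.
Bearing = atan2(-69.90, -9.45) = 262.30° clockwise from north.

262°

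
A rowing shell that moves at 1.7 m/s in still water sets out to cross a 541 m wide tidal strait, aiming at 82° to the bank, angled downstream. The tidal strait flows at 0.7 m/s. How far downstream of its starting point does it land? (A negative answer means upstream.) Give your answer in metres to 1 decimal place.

Perpendicular speed = 1.683 m/s; crossing time = 541 / 1.683 = 321.363 s.
Net downstream speed = 0.937 m/s.
Drift = 0.937 × 321.363 = 300.987 m (downstream).

301.0 m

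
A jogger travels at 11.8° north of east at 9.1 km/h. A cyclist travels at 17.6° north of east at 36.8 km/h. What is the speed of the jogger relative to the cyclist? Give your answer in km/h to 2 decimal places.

Taking east as x and north as y: jogger velocity = (8.908, 1.861) km/h; cyclist velocity = (35.077, 11.127) km/h.
Velocity of jogger relative to cyclist = (8.908, 1.861) − (35.077, 11.127) = (-26.170, -9.266) km/h.
Magnitude = |(-26.170, -9.266)| = 27.762 km/h.

27.76 km/h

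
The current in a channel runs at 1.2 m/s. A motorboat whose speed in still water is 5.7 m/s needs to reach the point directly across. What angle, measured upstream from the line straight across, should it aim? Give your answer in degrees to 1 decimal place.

To cancel the current, the upstream component of the motorboat's velocity must equal the flow: 5.7 sin θ = 1.2.
sin θ = 1.2 / 5.7 = 0.2105.
θ = arcsin(0.2105) = 12.153°.

12.2°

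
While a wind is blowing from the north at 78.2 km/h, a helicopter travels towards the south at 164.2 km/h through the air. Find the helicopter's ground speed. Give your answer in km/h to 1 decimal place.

242.4 km/h

Taking east as x and north as y: velocity relative to the air = (0.000, -164.200) km/h; the air relative to ground = (0.000, -78.200) km/h.
Velocity relative to ground = (0.000, -164.200) + (0.000, -78.200) = (0.000, -242.400) km/h.
Speed = |(0.000, -242.400)| = 242.400 km/h.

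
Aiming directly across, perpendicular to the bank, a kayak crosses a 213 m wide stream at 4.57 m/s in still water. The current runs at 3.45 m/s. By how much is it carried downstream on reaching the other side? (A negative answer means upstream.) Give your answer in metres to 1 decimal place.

160.8 m

Perpendicular speed = 4.570 m/s; crossing time = 213 / 4.570 = 46.608 s.
Net downstream speed = 3.450 m/s.
Drift = 3.450 × 46.608 = 160.799 m (downstream).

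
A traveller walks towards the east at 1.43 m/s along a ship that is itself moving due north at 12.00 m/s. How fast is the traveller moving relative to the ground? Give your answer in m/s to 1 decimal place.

12.1 m/s

Taking east as x and north as y: ship velocity = (0.000, 12.000) m/s; traveller velocity relative to ship = (1.430, 0.000) m/s.
Velocity relative to ground = (0.000, 12.000) + (1.430, 0.000) = (1.430, 12.000) m/s.
Speed = |(1.430, 12.000)| = 12.085 m/s.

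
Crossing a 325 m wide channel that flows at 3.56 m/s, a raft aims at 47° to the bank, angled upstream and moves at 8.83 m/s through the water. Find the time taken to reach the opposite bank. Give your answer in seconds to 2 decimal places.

The component of the raft's velocity perpendicular to the bank is 8.83 × sin 47° = 6.458 m/s.
The current is parallel to the bank, so it does not affect the crossing time.
Time = 325 / 6.458 = 50.326 s.

50.33 s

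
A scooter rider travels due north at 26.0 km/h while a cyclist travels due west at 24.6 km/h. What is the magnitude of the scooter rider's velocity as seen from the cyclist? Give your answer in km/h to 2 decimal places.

Taking east as x and north as y: scooter rider velocity = (0.000, 26.000) km/h; cyclist velocity = (-24.600, 0.000) km/h.
Velocity of scooter rider relative to cyclist = (0.000, 26.000) − (-24.600, 0.000) = (24.600, 26.000) km/h.
Magnitude = |(24.600, 26.000)| = 35.793 km/h.

35.79 km/h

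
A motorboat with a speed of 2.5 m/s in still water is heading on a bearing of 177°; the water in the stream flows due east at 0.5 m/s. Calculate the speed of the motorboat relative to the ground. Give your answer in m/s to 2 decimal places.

Taking east as x and north as y: velocity relative to the water = (0.131, -2.497) m/s; the water relative to ground = (0.500, 0.000) m/s.
Velocity relative to ground = (0.131, -2.497) + (0.500, 0.000) = (0.631, -2.497) m/s.
Speed = |(0.631, -2.497)| = 2.575 m/s.

2.58 m/s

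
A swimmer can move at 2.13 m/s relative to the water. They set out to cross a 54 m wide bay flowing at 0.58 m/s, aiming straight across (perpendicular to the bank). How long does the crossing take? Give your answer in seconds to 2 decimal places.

The component of the swimmer's velocity perpendicular to the bank is 2.13 m/s.
Only the cross-stream component determines the crossing time; the current contributes nothing perpendicular to the bank.
Time = 54 / 2.130 = 25.352 s.

25.35 s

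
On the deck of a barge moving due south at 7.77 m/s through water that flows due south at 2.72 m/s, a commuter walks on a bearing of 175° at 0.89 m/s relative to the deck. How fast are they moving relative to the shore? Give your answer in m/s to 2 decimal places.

In east/north components (m/s): commuter relative to barge = (0.078, -0.887); barge relative to water = (0.000, -7.770); water relative to ground = (0.000, -2.720).
Sum = (0.078, -11.377) m/s.
Speed = |(0.078, -11.377)| = 11.377 m/s.

11.38 m/s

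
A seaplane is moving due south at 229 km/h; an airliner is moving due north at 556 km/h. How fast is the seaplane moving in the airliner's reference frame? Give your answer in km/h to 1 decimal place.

785.0 km/h

Taking east as x and north as y: seaplane velocity = (0.000, -229.000) km/h; airliner velocity = (0.000, 556.000) km/h.
Velocity of seaplane relative to airliner = (0.000, -229.000) − (0.000, 556.000) = (0.000, -785.000) km/h.
Magnitude = |(0.000, -785.000)| = 785.000 km/h.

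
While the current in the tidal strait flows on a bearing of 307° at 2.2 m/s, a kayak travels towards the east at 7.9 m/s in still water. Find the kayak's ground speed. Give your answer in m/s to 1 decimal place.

Taking east as x and north as y: velocity relative to the water = (7.900, 0.000) m/s; the water relative to ground = (-1.757, 1.324) m/s.
Velocity relative to ground = (7.900, 0.000) + (-1.757, 1.324) = (6.143, 1.324) m/s.
Speed = |(6.143, 1.324)| = 6.284 m/s.

6.3 m/s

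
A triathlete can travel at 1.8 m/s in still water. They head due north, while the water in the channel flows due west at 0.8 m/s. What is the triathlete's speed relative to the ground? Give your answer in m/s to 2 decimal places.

Taking east as x and north as y: velocity relative to the water = (0.000, 1.800) m/s; the water relative to ground = (-0.800, 0.000) m/s.
Velocity relative to ground = (0.000, 1.800) + (-0.800, 0.000) = (-0.800, 1.800) m/s.
Speed = |(-0.800, 1.800)| = 1.970 m/s.

1.97 m/s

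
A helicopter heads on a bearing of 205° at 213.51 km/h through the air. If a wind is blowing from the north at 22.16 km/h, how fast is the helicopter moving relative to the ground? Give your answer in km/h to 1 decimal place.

233.8 km/h

Taking east as x and north as y: velocity relative to the air = (-90.233, -193.506) km/h; the air relative to ground = (0.000, -22.160) km/h.
Velocity relative to ground = (-90.233, -193.506) + (0.000, -22.160) = (-90.233, -215.666) km/h.
Speed = |(-90.233, -215.666)| = 233.781 km/h.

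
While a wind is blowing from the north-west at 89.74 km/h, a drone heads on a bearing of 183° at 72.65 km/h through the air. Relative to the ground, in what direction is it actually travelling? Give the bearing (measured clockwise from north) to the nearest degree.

156°

Taking east as x and north as y: velocity relative to the air = (-3.802, -72.550) km/h; the air relative to ground = (63.456, -63.456) km/h.
Velocity relative to ground = (-3.802, -72.550) + (63.456, -63.456) = (59.654, -136.006) km/h.
Bearing = atan2(59.65, -136.01) = 156.32° clockwise from north.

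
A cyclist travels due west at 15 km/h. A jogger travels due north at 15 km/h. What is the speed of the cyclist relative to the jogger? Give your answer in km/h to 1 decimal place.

21.2 km/h

Taking east as x and north as y: cyclist velocity = (-15.000, 0.000) km/h; jogger velocity = (0.000, 15.000) km/h.
Velocity of cyclist relative to jogger = (-15.000, 0.000) − (0.000, 15.000) = (-15.000, -15.000) km/h.
Magnitude = |(-15.000, -15.000)| = 21.213 km/h.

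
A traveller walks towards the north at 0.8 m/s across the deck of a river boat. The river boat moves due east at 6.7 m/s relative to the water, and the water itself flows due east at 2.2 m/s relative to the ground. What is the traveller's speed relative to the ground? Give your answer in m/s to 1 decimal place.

In east/north components (m/s): traveller relative to river boat = (0.000, 0.800); river boat relative to water = (6.700, 0.000); water relative to ground = (2.200, 0.000).
Sum = (8.900, 0.800) m/s.
Speed = |(8.900, 0.800)| = 8.936 m/s.

8.9 m/s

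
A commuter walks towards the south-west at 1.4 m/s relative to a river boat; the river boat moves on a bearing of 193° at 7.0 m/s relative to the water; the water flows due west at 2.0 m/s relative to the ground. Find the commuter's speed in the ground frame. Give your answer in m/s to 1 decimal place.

9.0 m/s

In east/north components (m/s): commuter relative to river boat = (-0.990, -0.990); river boat relative to water = (-1.575, -6.821); water relative to ground = (-2.000, 0.000).
Sum = (-4.565, -7.811) m/s.
Speed = |(-4.565, -7.811)| = 9.047 m/s.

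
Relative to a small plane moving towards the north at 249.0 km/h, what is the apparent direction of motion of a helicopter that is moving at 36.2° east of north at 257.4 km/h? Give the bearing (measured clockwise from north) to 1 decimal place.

Taking east as x and north as y: helicopter velocity = (152.022, 207.712) km/h; small plane velocity = (0.000, 249.000) km/h.
Velocity of helicopter relative to small plane = (152.022, 207.712) − (0.000, 249.000) = (152.022, -41.288) km/h.
Bearing = atan2(152.02, -41.29) = 105.19° clockwise from north.

105.2°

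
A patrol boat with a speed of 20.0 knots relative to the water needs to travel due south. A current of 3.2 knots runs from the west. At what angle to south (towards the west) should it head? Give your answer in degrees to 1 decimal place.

The current pushes perpendicular to the desired track; the heading must have a component into the current equal to 3.2 knots: 20.0 sin θ = 3.2.
sin θ = 0.1600, so θ = 9.207°.

9.2°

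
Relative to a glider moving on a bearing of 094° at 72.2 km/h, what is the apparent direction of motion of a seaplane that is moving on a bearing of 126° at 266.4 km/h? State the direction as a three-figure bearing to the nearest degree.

Taking east as x and north as y: seaplane velocity = (215.522, -156.586) km/h; glider velocity = (72.024, -5.036) km/h.
Velocity of seaplane relative to glider = (215.522, -156.586) − (72.024, -5.036) = (143.498, -151.550) km/h.
Bearing = atan2(143.50, -151.55) = 136.56° clockwise from north.

137°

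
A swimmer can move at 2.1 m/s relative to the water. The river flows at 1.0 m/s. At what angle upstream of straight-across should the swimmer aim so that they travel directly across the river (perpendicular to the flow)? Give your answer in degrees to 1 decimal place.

To cancel the current, the upstream component of the swimmer's velocity must equal the flow: 2.1 sin θ = 1.0.
sin θ = 1.0 / 2.1 = 0.4762.
θ = arcsin(0.4762) = 28.437°.

28.4°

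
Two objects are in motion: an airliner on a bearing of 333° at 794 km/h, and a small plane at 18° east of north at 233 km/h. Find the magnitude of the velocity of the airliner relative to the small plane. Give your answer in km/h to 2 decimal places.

Taking east as x and north as y: airliner velocity = (-360.468, 707.459) km/h; small plane velocity = (72.001, 221.596) km/h.
Velocity of airliner relative to small plane = (-360.468, 707.459) − (72.001, 221.596) = (-432.469, 485.863) km/h.
Magnitude = |(-432.469, 485.863)| = 650.456 km/h.

650.46 km/h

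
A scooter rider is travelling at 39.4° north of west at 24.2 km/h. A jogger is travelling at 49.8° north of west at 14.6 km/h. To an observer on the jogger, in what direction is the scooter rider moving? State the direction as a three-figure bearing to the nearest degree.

294°

Taking east as x and north as y: scooter rider velocity = (-18.700, 15.360) km/h; jogger velocity = (-9.424, 11.151) km/h.
Velocity of scooter rider relative to jogger = (-18.700, 15.360) − (-9.424, 11.151) = (-9.276, 4.209) km/h.
Bearing = atan2(-9.28, 4.21) = 294.41° clockwise from north.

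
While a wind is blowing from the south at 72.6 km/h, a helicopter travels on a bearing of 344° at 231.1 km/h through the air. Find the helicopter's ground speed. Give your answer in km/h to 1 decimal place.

301.6 km/h

Taking east as x and north as y: velocity relative to the air = (-63.700, 222.148) km/h; the air relative to ground = (0.000, 72.600) km/h.
Velocity relative to ground = (-63.700, 222.148) + (0.000, 72.600) = (-63.700, 294.748) km/h.
Speed = |(-63.700, 294.748)| = 301.552 km/h.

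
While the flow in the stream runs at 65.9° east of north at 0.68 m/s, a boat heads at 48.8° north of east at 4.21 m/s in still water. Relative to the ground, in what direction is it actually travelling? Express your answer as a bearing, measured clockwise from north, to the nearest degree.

Taking east as x and north as y: velocity relative to the water = (2.773, 3.168) m/s; the water relative to ground = (0.621, 0.278) m/s.
Velocity relative to ground = (2.773, 3.168) + (0.621, 0.278) = (3.394, 3.445) m/s.
Bearing = atan2(3.39, 3.45) = 44.57° clockwise from north.

045°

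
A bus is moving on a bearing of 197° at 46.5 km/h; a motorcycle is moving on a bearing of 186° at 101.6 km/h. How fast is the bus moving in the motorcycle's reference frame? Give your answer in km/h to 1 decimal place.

Taking east as x and north as y: bus velocity = (-13.595, -44.468) km/h; motorcycle velocity = (-10.620, -101.043) km/h.
Velocity of bus relative to motorcycle = (-13.595, -44.468) − (-10.620, -101.043) = (-2.975, 56.575) km/h.
Magnitude = |(-2.975, 56.575)| = 56.653 km/h.

56.7 km/h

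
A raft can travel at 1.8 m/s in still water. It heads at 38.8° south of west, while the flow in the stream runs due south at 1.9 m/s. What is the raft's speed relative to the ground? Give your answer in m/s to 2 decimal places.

Taking east as x and north as y: velocity relative to the water = (-1.403, -1.128) m/s; the water relative to ground = (0.000, -1.900) m/s.
Velocity relative to ground = (-1.403, -1.128) + (0.000, -1.900) = (-1.403, -3.028) m/s.
Speed = |(-1.403, -3.028)| = 3.337 m/s.

3.34 m/s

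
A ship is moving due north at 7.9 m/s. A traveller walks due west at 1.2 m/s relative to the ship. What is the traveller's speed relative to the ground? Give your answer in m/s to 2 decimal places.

7.99 m/s

Taking east as x and north as y: ship velocity = (0.000, 7.900) m/s; traveller velocity relative to ship = (-1.200, 0.000) m/s.
Velocity relative to ground = (0.000, 7.900) + (-1.200, 0.000) = (-1.200, 7.900) m/s.
Speed = |(-1.200, 7.900)| = 7.991 m/s.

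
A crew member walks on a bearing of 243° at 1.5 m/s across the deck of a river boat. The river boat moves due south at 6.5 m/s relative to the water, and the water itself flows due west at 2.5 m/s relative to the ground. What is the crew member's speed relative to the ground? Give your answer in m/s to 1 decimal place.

In east/north components (m/s): crew member relative to river boat = (-1.337, -0.681); river boat relative to water = (0.000, -6.500); water relative to ground = (-2.500, 0.000).
Sum = (-3.837, -7.181) m/s.
Speed = |(-3.837, -7.181)| = 8.142 m/s.

8.1 m/s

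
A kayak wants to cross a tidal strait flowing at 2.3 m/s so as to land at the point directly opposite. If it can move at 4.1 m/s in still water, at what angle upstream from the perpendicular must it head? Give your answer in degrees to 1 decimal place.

To cancel the current, the upstream component of the kayak's velocity must equal the flow: 4.1 sin θ = 2.3.
sin θ = 2.3 / 4.1 = 0.5610.
θ = arcsin(0.5610) = 34.123°.

34.1°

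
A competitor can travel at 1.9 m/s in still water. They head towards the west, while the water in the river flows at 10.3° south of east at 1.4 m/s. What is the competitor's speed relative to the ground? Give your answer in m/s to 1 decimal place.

Taking east as x and north as y: velocity relative to the water = (-1.900, 0.000) m/s; the water relative to ground = (1.377, -0.250) m/s.
Velocity relative to ground = (-1.900, 0.000) + (1.377, -0.250) = (-0.523, -0.250) m/s.
Speed = |(-0.523, -0.250)| = 0.579 m/s.

0.6 m/s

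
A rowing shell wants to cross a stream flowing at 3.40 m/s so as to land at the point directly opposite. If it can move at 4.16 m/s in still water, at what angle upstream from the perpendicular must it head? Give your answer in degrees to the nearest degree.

To cancel the current, the upstream component of the rowing shell's velocity must equal the flow: 4.16 sin θ = 3.40.
sin θ = 3.40 / 4.16 = 0.8173.
θ = arcsin(0.8173) = 54.816°.

55°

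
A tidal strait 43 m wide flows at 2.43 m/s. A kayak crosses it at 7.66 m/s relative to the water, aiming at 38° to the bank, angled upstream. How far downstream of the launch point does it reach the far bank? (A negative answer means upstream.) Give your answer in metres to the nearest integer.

-33 m

Perpendicular speed = 4.716 m/s; crossing time = 43 / 4.716 = 9.118 s.
Net downstream speed = -3.606 m/s.
Drift = -3.606 × 9.118 = -32.881 m (upstream).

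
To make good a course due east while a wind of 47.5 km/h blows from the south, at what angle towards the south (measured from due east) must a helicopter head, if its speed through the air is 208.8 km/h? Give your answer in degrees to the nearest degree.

The wind pushes perpendicular to the desired track; the heading must have a component into the wind equal to 47.5 km/h: 208.8 sin θ = 47.5.
sin θ = 0.2275, so θ = 13.149°.

13°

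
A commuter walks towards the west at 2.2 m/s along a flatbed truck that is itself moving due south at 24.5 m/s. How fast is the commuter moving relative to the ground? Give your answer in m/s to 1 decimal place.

Taking east as x and north as y: flatbed truck velocity = (0.000, -24.500) m/s; commuter velocity relative to flatbed truck = (-2.200, 0.000) m/s.
Velocity relative to ground = (0.000, -24.500) + (-2.200, 0.000) = (-2.200, -24.500) m/s.
Speed = |(-2.200, -24.500)| = 24.599 m/s.

24.6 m/s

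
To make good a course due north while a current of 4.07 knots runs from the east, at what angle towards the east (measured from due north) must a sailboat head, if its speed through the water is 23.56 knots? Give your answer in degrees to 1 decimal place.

9.9°

The current pushes perpendicular to the desired track; the heading must have a component into the current equal to 4.07 knots: 23.56 sin θ = 4.07.
sin θ = 0.1728, so θ = 9.948°.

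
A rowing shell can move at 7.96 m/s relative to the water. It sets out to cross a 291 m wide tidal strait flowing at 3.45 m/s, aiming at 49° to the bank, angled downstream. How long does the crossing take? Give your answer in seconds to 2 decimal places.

The component of the rowing shell's velocity perpendicular to the bank is 7.96 × sin 49° = 6.007 m/s.
The current is parallel to the bank, so it does not affect the crossing time.
Time = 291 / 6.007 = 48.440 s.

48.44 s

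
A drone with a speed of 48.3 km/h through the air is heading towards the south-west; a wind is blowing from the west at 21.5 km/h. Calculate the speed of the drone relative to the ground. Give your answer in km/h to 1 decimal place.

36.4 km/h

Taking east as x and north as y: velocity relative to the air = (-34.153, -34.153) km/h; the air relative to ground = (21.500, 0.000) km/h.
Velocity relative to ground = (-34.153, -34.153) + (21.500, 0.000) = (-12.653, -34.153) km/h.
Speed = |(-12.653, -34.153)| = 36.422 km/h.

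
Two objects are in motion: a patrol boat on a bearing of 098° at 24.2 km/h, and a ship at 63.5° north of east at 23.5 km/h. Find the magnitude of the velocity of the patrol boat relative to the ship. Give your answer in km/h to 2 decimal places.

Taking east as x and north as y: patrol boat velocity = (23.964, -3.368) km/h; ship velocity = (10.486, 21.031) km/h.
Velocity of patrol boat relative to ship = (23.964, -3.368) − (10.486, 21.031) = (13.479, -24.399) km/h.
Magnitude = |(13.479, -24.399)| = 27.874 km/h.

27.87 km/h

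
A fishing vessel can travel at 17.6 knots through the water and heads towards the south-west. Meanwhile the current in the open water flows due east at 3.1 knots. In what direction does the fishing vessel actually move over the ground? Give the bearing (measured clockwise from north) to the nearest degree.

217°

Taking east as x and north as y: velocity relative to the water = (-12.445, -12.445) knots; the water relative to ground = (3.100, 0.000) knots.
Velocity relative to ground = (-12.445, -12.445) + (3.100, 0.000) = (-9.345, -12.445) knots.
Bearing = atan2(-9.35, -12.45) = 216.90° clockwise from north.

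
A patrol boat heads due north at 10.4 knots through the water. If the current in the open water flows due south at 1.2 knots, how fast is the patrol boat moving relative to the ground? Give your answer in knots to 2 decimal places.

9.20 knots

Taking east as x and north as y: velocity relative to the water = (0.000, 10.400) knots; the water relative to ground = (0.000, -1.200) knots.
Velocity relative to ground = (0.000, 10.400) + (0.000, -1.200) = (0.000, 9.200) knots.
Speed = |(0.000, 9.200)| = 9.200 knots.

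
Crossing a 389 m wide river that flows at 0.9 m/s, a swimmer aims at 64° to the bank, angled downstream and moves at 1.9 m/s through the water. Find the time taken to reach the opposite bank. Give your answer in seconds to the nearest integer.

The component of the swimmer's velocity perpendicular to the bank is 1.9 × sin 64° = 1.708 m/s.
Only the cross-stream component determines the crossing time; the current contributes nothing perpendicular to the bank.
Time = 389 / 1.708 = 227.791 s.

228 s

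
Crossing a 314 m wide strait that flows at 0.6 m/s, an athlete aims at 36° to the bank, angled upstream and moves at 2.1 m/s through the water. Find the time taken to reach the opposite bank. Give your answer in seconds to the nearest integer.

254 s

The component of the athlete's velocity perpendicular to the bank is 2.1 × sin 36° = 1.234 m/s.
The flow acts along the bank and has no component across it.
Time = 314 / 1.234 = 254.385 s.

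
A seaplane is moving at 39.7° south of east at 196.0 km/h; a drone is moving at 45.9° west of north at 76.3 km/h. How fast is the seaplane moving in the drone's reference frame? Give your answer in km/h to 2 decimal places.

Taking east as x and north as y: seaplane velocity = (150.802, -125.198) km/h; drone velocity = (-54.793, 53.098) km/h.
Velocity of seaplane relative to drone = (150.802, -125.198) − (-54.793, 53.098) = (205.595, -178.297) km/h.
Magnitude = |(205.595, -178.297)| = 272.138 km/h.

272.14 km/h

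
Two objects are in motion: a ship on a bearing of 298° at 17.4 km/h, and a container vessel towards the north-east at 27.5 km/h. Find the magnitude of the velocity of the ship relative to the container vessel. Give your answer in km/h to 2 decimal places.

36.59 km/h

Taking east as x and north as y: ship velocity = (-15.363, 8.169) km/h; container vessel velocity = (19.445, 19.445) km/h.
Velocity of ship relative to container vessel = (-15.363, 8.169) − (19.445, 19.445) = (-34.809, -11.277) km/h.
Magnitude = |(-34.809, -11.277)| = 36.590 km/h.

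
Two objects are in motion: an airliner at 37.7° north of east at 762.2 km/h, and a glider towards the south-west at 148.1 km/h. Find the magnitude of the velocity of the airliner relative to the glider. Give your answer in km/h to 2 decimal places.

Taking east as x and north as y: airliner velocity = (603.071, 466.106) km/h; glider velocity = (-104.723, -104.723) km/h.
Velocity of airliner relative to glider = (603.071, 466.106) − (-104.723, -104.723) = (707.793, 570.828) km/h.
Magnitude = |(707.793, 570.828)| = 909.294 km/h.

909.29 km/h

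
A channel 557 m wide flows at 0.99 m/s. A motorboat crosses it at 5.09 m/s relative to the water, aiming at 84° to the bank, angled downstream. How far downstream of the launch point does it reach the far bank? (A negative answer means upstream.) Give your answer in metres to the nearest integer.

167 m

Perpendicular speed = 5.062 m/s; crossing time = 557 / 5.062 = 110.033 s.
Net downstream speed = 1.522 m/s.
Drift = 1.522 × 110.033 = 167.476 m (downstream).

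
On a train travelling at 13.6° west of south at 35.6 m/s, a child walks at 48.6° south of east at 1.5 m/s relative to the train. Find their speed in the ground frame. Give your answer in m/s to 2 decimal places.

Taking east as x and north as y: train velocity = (-8.371, -34.602) m/s; child velocity relative to train = (0.992, -1.125) m/s.
Velocity relative to ground = (-8.371, -34.602) + (0.992, -1.125) = (-7.379, -35.727) m/s.
Speed = |(-7.379, -35.727)| = 36.481 m/s.

36.48 m/s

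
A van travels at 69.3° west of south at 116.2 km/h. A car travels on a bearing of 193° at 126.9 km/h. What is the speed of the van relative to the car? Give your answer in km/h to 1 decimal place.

115.1 km/h

Taking east as x and north as y: van velocity = (-108.699, -41.074) km/h; car velocity = (-28.546, -123.648) km/h.
Velocity of van relative to car = (-108.699, -41.074) − (-28.546, -123.648) = (-80.152, 82.574) km/h.
Magnitude = |(-80.152, 82.574)| = 115.077 km/h.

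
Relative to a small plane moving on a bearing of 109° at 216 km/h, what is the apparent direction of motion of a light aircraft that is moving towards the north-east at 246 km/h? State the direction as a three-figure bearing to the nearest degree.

Taking east as x and north as y: light aircraft velocity = (173.948, 173.948) km/h; small plane velocity = (204.232, -70.323) km/h.
Velocity of light aircraft relative to small plane = (173.948, 173.948) − (204.232, -70.323) = (-30.284, 244.271) km/h.
Bearing = atan2(-30.28, 244.27) = 352.93° clockwise from north.

353°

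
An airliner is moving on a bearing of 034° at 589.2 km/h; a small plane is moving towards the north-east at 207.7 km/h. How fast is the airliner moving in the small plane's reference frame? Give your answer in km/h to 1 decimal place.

387.3 km/h

Taking east as x and north as y: airliner velocity = (329.476, 488.469) km/h; small plane velocity = (146.866, 146.866) km/h.
Velocity of airliner relative to small plane = (329.476, 488.469) − (146.866, 146.866) = (182.610, 341.603) km/h.
Magnitude = |(182.610, 341.603)| = 387.349 km/h.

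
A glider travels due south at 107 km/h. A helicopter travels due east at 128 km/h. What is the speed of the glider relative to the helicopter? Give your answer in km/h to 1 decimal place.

Taking east as x and north as y: glider velocity = (0.000, -107.000) km/h; helicopter velocity = (128.000, 0.000) km/h.
Velocity of glider relative to helicopter = (0.000, -107.000) − (128.000, 0.000) = (-128.000, -107.000) km/h.
Magnitude = |(-128.000, -107.000)| = 166.832 km/h.

166.8 km/h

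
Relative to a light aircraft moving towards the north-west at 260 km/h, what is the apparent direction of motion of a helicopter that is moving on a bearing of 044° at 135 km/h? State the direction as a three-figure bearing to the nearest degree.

Taking east as x and north as y: helicopter velocity = (93.779, 97.111) km/h; light aircraft velocity = (-183.848, 183.848) km/h.
Velocity of helicopter relative to light aircraft = (93.779, 97.111) − (-183.848, 183.848) = (277.627, -86.737) km/h.
Bearing = atan2(277.63, -86.74) = 107.35° clockwise from north.

107°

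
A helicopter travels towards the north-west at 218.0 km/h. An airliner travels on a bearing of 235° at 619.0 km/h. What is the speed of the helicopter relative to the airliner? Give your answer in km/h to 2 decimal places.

619.53 km/h

Taking east as x and north as y: helicopter velocity = (-154.149, 154.149) km/h; airliner velocity = (-507.055, -355.044) km/h.
Velocity of helicopter relative to airliner = (-154.149, 154.149) − (-507.055, -355.044) = (352.906, 509.193) km/h.
Magnitude = |(352.906, 509.193)| = 619.532 km/h.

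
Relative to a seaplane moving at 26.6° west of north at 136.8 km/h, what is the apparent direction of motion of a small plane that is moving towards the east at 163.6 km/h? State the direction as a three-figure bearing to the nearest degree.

Taking east as x and north as y: small plane velocity = (163.600, 0.000) km/h; seaplane velocity = (-61.253, 122.320) km/h.
Velocity of small plane relative to seaplane = (163.600, 0.000) − (-61.253, 122.320) = (224.853, -122.320) km/h.
Bearing = atan2(224.85, -122.32) = 118.55° clockwise from north.

119°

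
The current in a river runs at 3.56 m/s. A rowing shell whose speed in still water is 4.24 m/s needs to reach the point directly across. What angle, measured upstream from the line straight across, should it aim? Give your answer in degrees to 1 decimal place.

57.1°

To cancel the current, the upstream component of the rowing shell's velocity must equal the flow: 4.24 sin θ = 3.56.
sin θ = 3.56 / 4.24 = 0.8396.
θ = arcsin(0.8396) = 57.100°.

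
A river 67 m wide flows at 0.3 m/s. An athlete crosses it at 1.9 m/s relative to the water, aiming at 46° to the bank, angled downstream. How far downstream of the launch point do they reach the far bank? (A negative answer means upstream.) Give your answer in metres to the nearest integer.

Perpendicular speed = 1.367 m/s; crossing time = 67 / 1.367 = 49.022 s.
Net downstream speed = 1.620 m/s.
Drift = 1.620 × 49.022 = 79.408 m (downstream).

79 m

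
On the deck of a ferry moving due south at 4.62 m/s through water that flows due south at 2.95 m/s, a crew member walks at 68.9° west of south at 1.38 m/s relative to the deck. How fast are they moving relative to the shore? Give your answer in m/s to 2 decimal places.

8.17 m/s

In east/north components (m/s): crew member relative to ferry = (-1.287, -0.497); ferry relative to water = (0.000, -4.620); water relative to ground = (0.000, -2.950).
Sum = (-1.287, -8.067) m/s.
Speed = |(-1.287, -8.067)| = 8.169 m/s.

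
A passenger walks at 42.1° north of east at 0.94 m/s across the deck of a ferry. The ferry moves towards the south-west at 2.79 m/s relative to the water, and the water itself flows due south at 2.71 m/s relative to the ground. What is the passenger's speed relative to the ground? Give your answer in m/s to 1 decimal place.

4.2 m/s

In east/north components (m/s): passenger relative to ferry = (0.697, 0.630); ferry relative to water = (-1.973, -1.973); water relative to ground = (0.000, -2.710).
Sum = (-1.275, -4.053) m/s.
Speed = |(-1.275, -4.053)| = 4.249 m/s.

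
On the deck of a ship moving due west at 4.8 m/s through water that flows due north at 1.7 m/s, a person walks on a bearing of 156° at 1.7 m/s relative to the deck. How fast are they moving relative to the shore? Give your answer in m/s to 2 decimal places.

In east/north components (m/s): person relative to ship = (0.691, -1.553); ship relative to water = (-4.800, 0.000); water relative to ground = (0.000, 1.700).
Sum = (-4.109, 0.147) m/s.
Speed = |(-4.109, 0.147)| = 4.111 m/s.

4.11 m/s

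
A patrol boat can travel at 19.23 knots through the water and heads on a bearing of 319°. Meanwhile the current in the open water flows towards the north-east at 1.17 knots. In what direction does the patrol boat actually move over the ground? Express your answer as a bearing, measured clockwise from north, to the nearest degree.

Taking east as x and north as y: velocity relative to the water = (-12.616, 14.513) knots; the water relative to ground = (0.827, 0.827) knots.
Velocity relative to ground = (-12.616, 14.513) + (0.827, 0.827) = (-11.789, 15.340) knots.
Bearing = atan2(-11.79, 15.34) = 322.46° clockwise from north.

322°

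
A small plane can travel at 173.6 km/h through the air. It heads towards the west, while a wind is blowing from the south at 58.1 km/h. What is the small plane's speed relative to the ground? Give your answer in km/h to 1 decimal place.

Taking east as x and north as y: velocity relative to the air = (-173.600, 0.000) km/h; the air relative to ground = (0.000, 58.100) km/h.
Velocity relative to ground = (-173.600, 0.000) + (0.000, 58.100) = (-173.600, 58.100) km/h.
Speed = |(-173.600, 58.100)| = 183.064 km/h.

183.1 km/h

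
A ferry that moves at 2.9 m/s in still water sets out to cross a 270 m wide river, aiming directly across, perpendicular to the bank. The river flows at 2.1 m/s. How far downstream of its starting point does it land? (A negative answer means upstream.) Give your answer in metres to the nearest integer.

196 m

Perpendicular speed = 2.900 m/s; crossing time = 270 / 2.900 = 93.103 s.
Net downstream speed = 2.100 m/s.
Drift = 2.100 × 93.103 = 195.517 m (downstream).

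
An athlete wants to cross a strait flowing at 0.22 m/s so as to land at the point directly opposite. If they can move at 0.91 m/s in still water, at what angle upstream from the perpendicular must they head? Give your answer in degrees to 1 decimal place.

14.0°

To cancel the current, the upstream component of the athlete's velocity must equal the flow: 0.91 sin θ = 0.22.
sin θ = 0.22 / 0.91 = 0.2418.
θ = arcsin(0.2418) = 13.990°.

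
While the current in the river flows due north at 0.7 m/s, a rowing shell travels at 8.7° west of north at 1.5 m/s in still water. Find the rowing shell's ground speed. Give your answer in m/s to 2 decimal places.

Taking east as x and north as y: velocity relative to the water = (-0.227, 1.483) m/s; the water relative to ground = (0.000, 0.700) m/s.
Velocity relative to ground = (-0.227, 1.483) + (0.000, 0.700) = (-0.227, 2.183) m/s.
Speed = |(-0.227, 2.183)| = 2.195 m/s.

2.19 m/s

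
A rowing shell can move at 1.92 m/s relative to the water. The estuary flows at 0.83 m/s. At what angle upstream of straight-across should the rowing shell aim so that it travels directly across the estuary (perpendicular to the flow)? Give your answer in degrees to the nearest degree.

To cancel the current, the upstream component of the rowing shell's velocity must equal the flow: 1.92 sin θ = 0.83.
sin θ = 0.83 / 1.92 = 0.4323.
θ = arcsin(0.4323) = 25.613°.

26°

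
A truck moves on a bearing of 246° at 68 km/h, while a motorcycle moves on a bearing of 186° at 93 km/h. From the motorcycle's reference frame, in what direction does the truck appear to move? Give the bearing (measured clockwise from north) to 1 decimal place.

Taking east as x and north as y: truck velocity = (-62.121, -27.658) km/h; motorcycle velocity = (-9.721, -92.491) km/h.
Velocity of truck relative to motorcycle = (-62.121, -27.658) − (-9.721, -92.491) = (-52.400, 64.832) km/h.
Bearing = atan2(-52.40, 64.83) = 321.05° clockwise from north.

321.1°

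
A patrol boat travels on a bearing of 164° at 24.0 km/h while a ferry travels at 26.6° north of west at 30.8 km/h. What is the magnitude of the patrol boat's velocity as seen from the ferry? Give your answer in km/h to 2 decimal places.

Taking east as x and north as y: patrol boat velocity = (6.615, -23.070) km/h; ferry velocity = (-27.540, 13.791) km/h.
Velocity of patrol boat relative to ferry = (6.615, -23.070) − (-27.540, 13.791) = (34.155, -36.861) km/h.
Magnitude = |(34.155, -36.861)| = 50.253 km/h.

50.25 km/h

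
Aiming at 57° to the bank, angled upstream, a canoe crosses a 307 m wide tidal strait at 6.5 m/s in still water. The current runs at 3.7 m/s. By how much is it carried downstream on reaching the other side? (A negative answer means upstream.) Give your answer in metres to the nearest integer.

9 m

Perpendicular speed = 5.451 m/s; crossing time = 307 / 5.451 = 56.316 s.
Net downstream speed = 0.160 m/s.
Drift = 0.160 × 56.316 = 9.002 m (downstream).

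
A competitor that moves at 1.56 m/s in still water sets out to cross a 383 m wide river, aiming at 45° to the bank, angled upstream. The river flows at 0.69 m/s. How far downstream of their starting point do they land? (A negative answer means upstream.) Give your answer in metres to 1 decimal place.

-143.4 m

Perpendicular speed = 1.103 m/s; crossing time = 383 / 1.103 = 347.208 s.
Net downstream speed = -0.413 m/s.
Drift = -0.413 × 347.208 = -143.427 m (upstream).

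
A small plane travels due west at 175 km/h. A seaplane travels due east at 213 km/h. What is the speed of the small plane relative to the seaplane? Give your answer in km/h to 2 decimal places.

Taking east as x and north as y: small plane velocity = (-175.000, 0.000) km/h; seaplane velocity = (213.000, 0.000) km/h.
Velocity of small plane relative to seaplane = (-175.000, 0.000) − (213.000, 0.000) = (-388.000, 0.000) km/h.
Magnitude = |(-388.000, 0.000)| = 388.000 km/h.

388.00 km/h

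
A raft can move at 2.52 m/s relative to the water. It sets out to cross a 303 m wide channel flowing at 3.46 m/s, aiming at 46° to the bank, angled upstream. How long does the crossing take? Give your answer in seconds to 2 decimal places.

The component of the raft's velocity perpendicular to the bank is 2.52 × sin 46° = 1.813 m/s.
The current is parallel to the bank, so it does not affect the crossing time.
Time = 303 / 1.813 = 167.151 s.

167.15 s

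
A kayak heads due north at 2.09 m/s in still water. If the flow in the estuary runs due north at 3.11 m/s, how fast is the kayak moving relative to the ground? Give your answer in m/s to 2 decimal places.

Taking east as x and north as y: velocity relative to the water = (0.000, 2.090) m/s; the water relative to ground = (0.000, 3.110) m/s.
Velocity relative to ground = (0.000, 2.090) + (0.000, 3.110) = (0.000, 5.200) m/s.
Speed = |(0.000, 5.200)| = 5.200 m/s.

5.20 m/s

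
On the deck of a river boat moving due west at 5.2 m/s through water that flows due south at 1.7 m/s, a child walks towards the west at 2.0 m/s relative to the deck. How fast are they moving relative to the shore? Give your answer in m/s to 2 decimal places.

7.40 m/s

In east/north components (m/s): child relative to river boat = (-2.000, 0.000); river boat relative to water = (-5.200, 0.000); water relative to ground = (0.000, -1.700).
Sum = (-7.200, -1.700) m/s.
Speed = |(-7.200, -1.700)| = 7.398 m/s.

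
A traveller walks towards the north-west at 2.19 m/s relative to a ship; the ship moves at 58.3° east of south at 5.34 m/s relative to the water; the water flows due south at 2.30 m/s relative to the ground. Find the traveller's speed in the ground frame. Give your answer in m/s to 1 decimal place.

In east/north components (m/s): traveller relative to ship = (-1.549, 1.549); ship relative to water = (4.543, -2.806); water relative to ground = (0.000, -2.300).
Sum = (2.995, -3.557) m/s.
Speed = |(2.995, -3.557)| = 4.650 m/s.

4.7 m/s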